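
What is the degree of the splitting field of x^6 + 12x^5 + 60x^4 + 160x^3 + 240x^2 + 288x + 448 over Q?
The degree of the splitting field over Q equals the order of the Galois group, so first determine the group. The polynomial f is an irreducible sextic over Q, so G = Gal(f/Q) is one of the 16 transitive subgroups 6T1, ..., 6T16 of S_6. The discriminant of f is -9727331052552192, which is not a perfect square, so G is not contained in A_6. The transitive groups of degree 6 not contained in A_6 are: C_6 (6T1, order 6), S_3 (6T2, order 6), D_6 (6T3, order 12), C_3 x S_3 (6T5, order 18), A_4 x C_2 (6T6, order 24), S_4 (6T8, order 24), S_3 x S_3 (6T9, order 36), S_4 x C_2 (6T11, order 48), (S_3 x S_3) : C_2 (6T13, order 72), PGL(2,5) (6T14, order 120), S_6 (6T16, order 720). By Dedekind's theorem, for a prime p not dividing disc(f) the degrees of the irreducible factors of f mod p form the cycle type of an element of G. Factoring f modulo the 27 such primes p <= 127 (skipping 2, 3, 17, 43, which divide the discriminant), each new pattern first appears at: mod 5: f = (x^6 + 2x^5 + 3x + 3), pattern 6; mod 7: f = (x)(x^2 + 3x + 5)(x^3 + 2x^2 + 3), pattern 3+2+1; mod 11: f = (x^2 + 8x + 9)(x^4 + 4x^3 + 8x^2 + 5x + 7), pattern 4+2; mod 13: f = (x + 9)(x + 12)(x^2 + 6x + 7)(x^2 + 11x + 3), pattern 2+2+1+1; mod 61: f = (x + 6)(x + 10)(x + 22)(x + 44)(x^2 + 52x + 56), pattern 2+1+1+1+1; mod 97: f = (x + 3)(x + 22)(x + 26)(x^3 + 58x^2 + 72x + 95), pattern 3+1+1+1; mod 113: f = (x^2 + 12x + 60)(x^2 + 19x + 96)(x^2 + 94x + 39), pattern 2+2+2; mod 127: f = (x^3 + 55x^2 + 124x + 53)(x^3 + 84x^2 + 15x + 42), pattern 3+3. No other pattern occurs in this range, so the set of observed cycle types is {6, 3+2+1, 4+2, 2+2+1+1, 2+1+1+1+1, 3+1+1+1, 2+2+2, 3+3}. The candidates containing elements of all these cycle types are (S_3 x S_3) : C_2 (6T13) of order 72, S_6 (6T16) of order 720; the others are excluded. The observed types are precisely the cycle types that occur in (S_3 x S_3) : C_2 (6T13) (apart from the identity). Each of the other remaining candidates has further cycle types, and by the Chebotarev density theorem the matching factorization patterns would occur for a proportion of primes equal to their share of the group: S_6 (6T16) additionally contains elements of type 5+1, 4+1+1 (234 of its 720 elements, about 32% of primes). None of the 27 primes tested shows any such pattern (for each of these groups the chance of that is below 10^-4), which rules them out. Hence G = (S_3 x S_3) : C_2 (6T13), of order 72. The Galois group (S_3 x S_3) : C_2 (6T13) has order 72, so the splitting field has degree 72 over Q.

72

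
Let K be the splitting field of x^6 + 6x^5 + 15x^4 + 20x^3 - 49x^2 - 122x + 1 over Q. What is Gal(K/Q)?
The polynomial f is an irreducible sextic over Q, so G = Gal(f/Q) is one of the 16 transitive subgroups 6T1, ..., 6T16 of S_6. The discriminant of f is -3603718079512576, which is not a perfect square, so G is not contained in A_6. The transitive groups of degree 6 not contained in A_6 are: C_6 (6T1, order 6), S_3 (6T2, order 6), D_6 (6T3, order 12), C_3 x S_3 (6T5, order 18), A_4 x C_2 (6T6, order 24), S_4 (6T8, order 24), S_3 x S_3 (6T9, order 36), S_4 x C_2 (6T11, order 48), (S_3 x S_3) : C_2 (6T13, order 72), PGL(2,5) (6T14, order 120), S_6 (6T16, order 720). By Dedekind's theorem, for a prime p not dividing disc(f) the degrees of the irreducible factors of f mod p form the cycle type of an element of G. Factoring f modulo the 67 such primes p <= 347 (skipping 2, 229, which divide the discriminant), each new pattern first appears at: mod 3: f = (x^6 + 2x^3 + 2x^2 + x + 1), pattern 6; mod 5: f = (x^3 + 2x^2 + 4x + 4)(x^3 + 4x^2 + 3x + 4), pattern 3+3; mod 7: f = (x + 4)(x + 5)(x^4 + 4x^3 + x^2 + x + 6), pattern 4+1+1; mod 13: f = (x^2 + 2x + 8)(x^4 + 4x^3 + 12x^2 + 3x + 5), pattern 4+2; mod 23: f = (x^2 + 2x + 3)(x^2 + 12x + 14)(x^2 + 15x + 17), pattern 2+2+2; mod 29: f = (x + 10)(x + 21)(x^2 + 27)(x^2 + 4x + 2), pattern 2+2+1+1; mod 193: f = (x + 6)(x + 13)(x + 89)(x + 106)(x + 182)(x + 189), pattern 1+1+1+1+1+1; mod 347: f = (x + 7)(x + 46)(x + 303)(x + 342)(x^2 + 2x + 327), pattern 2+1+1+1+1. No other pattern occurs in this range, so the set of observed cycle types is {6, 3+3, 4+1+1, 4+2, 2+2+2, 2+2+1+1, 1+1+1+1+1+1, 2+1+1+1+1}. The candidates containing elements of all these cycle types are S_4 x C_2 (6T11) of order 48, S_6 (6T16) of order 720; the others are excluded. The observed types are precisely the cycle types that occur in S_4 x C_2 (6T11). Each of the other remaining candidates has further cycle types, and by the Chebotarev density theorem the matching factorization patterns would occur for a proportion of primes equal to their share of the group: S_6 (6T16) additionally contains elements of type 5+1, 3+2+1, 3+1+1+1 (304 of its 720 elements, about 42% of primes). None of the 67 primes tested shows any such pattern (for each of these groups the chance of that is below 10^-4), which rules them out. Hence G = S_4 x C_2 (6T11), of order 48.

S_4 x C_2 (also written S4xC2)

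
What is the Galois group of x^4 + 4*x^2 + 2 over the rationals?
The polynomial is an irreducible quartic over Q and its discriminant is 2048, which is not a perfect square, so the Galois group is not contained in A_4. The resolvent cubic y^3 - 4*y^2 - 8*y + 32 has exactly one rational root, so the Galois group is C_4 or D_4. The quartic becomes reducible over Q(sqrt(disc)), so the group is C_4.

C_4, the cyclic group of order 4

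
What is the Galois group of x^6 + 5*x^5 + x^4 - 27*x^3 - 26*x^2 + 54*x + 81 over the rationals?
(C_3 x C_3) : C_4

The polynomial f is an irreducible sextic over Q, so G = Gal(f/Q) is one of the 16 transitive subgroups 6T1, ..., 6T16 of S_6. The discriminant of f is 1064390625 = 32625^2, a perfect square, so G is contained in A_6. The transitive groups of degree 6 contained in A_6 are: A_4 (6T4, order 12), S_4 (6T7, order 24), (C_3 x C_3) : C_4 (6T10, order 36), PSL(2,5) (6T12, order 60), A_6 (6T15, order 360). By Dedekind's theorem, for a prime p not dividing disc(f) the degrees of the irreducible factors of f mod p form the cycle type of an element of G. Factoring f modulo the 19 such primes p <= 79 (skipping 3, 5, 29, which divide the discriminant), each new pattern first appears at: mod 2: f = (x^2 + x + 1)(x^4 + x + 1), pattern 4+2; mod 11: f = (x^3 + 2x^2 + 9x + 9)(x^3 + 3x^2 + 8x + 9), pattern 3+3; mod 19: f = (x + 8)(x + 12)(x^2 + 8x + 13)(x^2 + 15x + 15), pattern 2+2+1+1; mod 61: f = (x + 6)(x + 53)(x + 57)(x^3 + 11x^2 + 46x + 9), pattern 3+1+1+1. No other pattern occurs in this range, so the set of observed cycle types is {4+2, 3+3, 2+2+1+1, 3+1+1+1}. The candidates containing elements of all these cycle types are (C_3 x C_3) : C_4 (6T10) of order 36, A_6 (6T15) of order 360; the others are excluded. The observed types are precisely the cycle types that occur in (C_3 x C_3) : C_4 (6T10) (apart from the identity). Each of the other remaining candidates has further cycle types, and by the Chebotarev density theorem the matching factorization patterns would occur for a proportion of primes equal to their share of the group: A_6 (6T15) additionally contains elements of type 5+1 (144 of its 360 elements, about 40% of primes). None of the 19 primes tested shows any such pattern (for each of these groups the chance of that is below 10^-4), which rules them out. Hence G = (C_3 x C_3) : C_4 (6T10), of order 36.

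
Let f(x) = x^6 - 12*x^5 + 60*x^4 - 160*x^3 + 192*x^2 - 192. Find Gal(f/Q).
The polynomial f is an irreducible sextic over Q, so G = Gal(f/Q) is one of the 16 transitive subgroups 6T1, ..., 6T16 of S_6. The discriminant of f is 450868486864896 = 21233664^2, a perfect square, so G is contained in A_6. The transitive groups of degree 6 contained in A_6 are: A_4 (6T4, order 12), S_4 (6T7, order 24), (C_3 x C_3) : C_4 (6T10, order 36), PSL(2,5) (6T12, order 60), A_6 (6T15, order 360). By Dedekind's theorem, for a prime p not dividing disc(f) the degrees of the irreducible factors of f mod p form the cycle type of an element of G. Factoring f modulo the 33 such primes p <= 149 (skipping 2, 3, which divide the discriminant), each new pattern first appears at: mod 5: f = (x^3 + x^2 + x + 4)(x^3 + 2x^2 + 2x + 2), pattern 3+3; mod 17: f = (x + 2)(x + 11)(x^2 + 13x + 9)(x^2 + 13x + 15), pattern 2+2+1+1; mod 71: f = (x + 5)(x + 6)(x + 8)(x + 59)(x + 61)(x + 62), pattern 1+1+1+1+1+1. No other pattern occurs in this range, so the set of observed cycle types is {3+3, 2+2+1+1, 1+1+1+1+1+1}. The candidates containing elements of all these cycle types are A_4 (6T4) of order 12, S_4 (6T7) of order 24, (C_3 x C_3) : C_4 (6T10) of order 36, PSL(2,5) (6T12) of order 60, A_6 (6T15) of order 360; the others are excluded. The observed types are precisely the cycle types that occur in A_4 (6T4). Each of the other remaining candidates has further cycle types, and by the Chebotarev density theorem the matching factorization patterns would occur for a proportion of primes equal to their share of the group: S_4 (6T7) additionally contains elements of type 4+2 (6 of its 24 elements, about 25% of primes); (C_3 x C_3) : C_4 (6T10) additionally contains elements of type 4+2, 3+1+1+1 (22 of its 36 elements, about 61% of primes); PSL(2,5) (6T12) additionally contains elements of type 5+1 (24 of its 60 elements, about 40% of primes); A_6 (6T15) additionally contains elements of type 5+1, 4+2, 3+1+1+1 (274 of its 360 elements, about 76% of primes). None of the 33 primes tested shows any such pattern (for each of these groups the chance of that is below 10^-4), which rules them out. Hence G = A_4 (6T4), of order 12.

6T4: A_4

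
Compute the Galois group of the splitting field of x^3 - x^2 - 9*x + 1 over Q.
The polynomial is an irreducible cubic over Q and its discriminant is 3136 = 56^2, a perfect square. For an irreducible cubic, a square discriminant forces the Galois group to be A_3, the cyclic group of order 3.

C_3 (order 3)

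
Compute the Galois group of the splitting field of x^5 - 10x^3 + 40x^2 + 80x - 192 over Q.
The polynomial f is an irreducible quintic over Q, so G = Gal(f/Q) is a transitive subgroup of S_5: one of C_5 (5T1, order 5), D_5 (5T2, order 10), F_20 (5T3, order 20), A_5 (5T4, order 60) or S_5 (5T5, order 120). The discriminant of f is 1327104000000 = 1152000^2, a perfect square, so G is contained in A_5. The transitive groups of degree 5 contained in A_5 are: C_5 (5T1, order 5), D_5 (5T2, order 10), A_5 (5T4, order 60). By Dedekind's theorem, for a prime p not dividing disc(f) the degrees of the irreducible factors of f mod p form the cycle type of an element of G. Factoring f modulo the 23 such primes p <= 101 (skipping 2, 3, 5, which divide the discriminant), each new pattern first appears at: mod 7: f = (x^5 + 4x^3 + 5x^2 + 3x + 4), pattern 5; mod 17: f = (x + 11)(x^2 + 7x + 15)(x^2 + 16x + 1), pattern 2+2+1. No other pattern occurs in this range, so the set of observed cycle types is {5, 2+2+1}. The candidates containing elements of all these cycle types are D_5 (5T2) of order 10, A_5 (5T4) of order 60; the others are excluded. The observed types are precisely the cycle types that occur in D_5 (5T2) (apart from the identity). Each of the other remaining candidates has further cycle types, and by the Chebotarev density theorem the matching factorization patterns would occur for a proportion of primes equal to their share of the group: A_5 (5T4) additionally contains elements of type 3+1+1 (20 of its 60 elements, about 33% of primes). None of the 23 primes tested shows any such pattern (for each of these groups the chance of that is below 10^-4), which rules them out. Hence G = D_5 (5T2), of order 10.

D_5 (also written D5)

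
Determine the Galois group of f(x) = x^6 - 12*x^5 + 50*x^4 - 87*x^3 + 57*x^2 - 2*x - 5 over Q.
6T12: PSL(2,5)

The polynomial f is an irreducible sextic over Q, so G = Gal(f/Q) is one of the 16 transitive subgroups 6T1, ..., 6T16 of S_6. The discriminant of f is 30991489 = 5567^2, a perfect square, so G is contained in A_6. The transitive groups of degree 6 contained in A_6 are: A_4 (6T4, order 12), S_4 (6T7, order 24), (C_3 x C_3) : C_4 (6T10, order 36), PSL(2,5) (6T12, order 60), A_6 (6T15, order 360). By Dedekind's theorem, for a prime p not dividing disc(f) the degrees of the irreducible factors of f mod p form the cycle type of an element of G. Factoring f modulo the 21 such primes p <= 79 (skipping 19, which divides the discriminant), each new pattern first appears at: mod 2: f = (x + 1)(x^5 + x^4 + x^3 + x + 1), pattern 5+1; mod 7: f = (x^3 + 3x^2 + x + 1)(x^3 + 6x^2 + 3x + 2), pattern 3+3; mod 61: f = (x + 35)(x + 57)(x^2 + 7x + 30)(x^2 + 11x + 13), pattern 2+2+1+1. No other pattern occurs in this range, so the set of observed cycle types is {5+1, 3+3, 2+2+1+1}. The candidates containing elements of all these cycle types are PSL(2,5) (6T12) of order 60, A_6 (6T15) of order 360; the others are excluded. The observed types are precisely the cycle types that occur in PSL(2,5) (6T12) (apart from the identity). Each of the other remaining candidates has further cycle types, and by the Chebotarev density theorem the matching factorization patterns would occur for a proportion of primes equal to their share of the group: A_6 (6T15) additionally contains elements of type 4+2, 3+1+1+1 (130 of its 360 elements, about 36% of primes). None of the 21 primes tested shows any such pattern (for each of these groups the chance of that is below 10^-4), which rules them out. Hence G = PSL(2,5) (6T12), of order 60.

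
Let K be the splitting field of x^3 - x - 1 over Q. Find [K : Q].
The degree of the splitting field over Q equals the order of the Galois group, so first determine the group. The polynomial is an irreducible cubic over Q and its discriminant is -23, which is not a perfect square. For an irreducible cubic, a non-square discriminant gives Galois group S_3. The Galois group S_3 (3T2) has order 6, so the splitting field has degree 6 over Q.

6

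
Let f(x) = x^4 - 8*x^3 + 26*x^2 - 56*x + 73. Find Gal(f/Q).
The polynomial is an irreducible quartic over Q and its discriminant is 589824 = 768^2, a perfect square, so the Galois group is contained in A_4. The resolvent cubic y^3 - 26*y^2 + 156*y - 216 splits completely over Q, which gives the Klein four-group V_4.

V_4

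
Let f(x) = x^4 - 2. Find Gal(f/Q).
D_4 (also written D4)

The polynomial is an irreducible quartic over Q and its discriminant is -2048, which is not a perfect square, so the Galois group is not contained in A_4. The resolvent cubic y^3 + 8*y has exactly one rational root, so the Galois group is C_4 or D_4. The quartic remains irreducible over Q(sqrt(disc)), so the group is D_4.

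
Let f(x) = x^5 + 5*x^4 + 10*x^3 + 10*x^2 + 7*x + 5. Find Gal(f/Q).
S_5, the symmetric group on 5 letters

The polynomial f is an irreducible quintic over Q, so G = Gal(f/Q) is a transitive subgroup of S_5: one of C_5 (5T1, order 5), D_5 (5T2, order 10), F_20 (5T3, order 20), A_5 (5T4, order 60) or S_5 (5T5, order 120). The discriminant of f is 58192, which is not a perfect square, so G is not contained in A_5. The transitive groups of degree 5 not contained in A_5 are: F_20 (5T3, order 20), S_5 (5T5, order 120). By Dedekind's theorem, for a prime p not dividing disc(f) the degrees of the irreducible factors of f mod p form the cycle type of an element of G. Factoring f modulo the 5 such primes p <= 13 (skipping 2, which divides the discriminant), each new pattern first appears at: mod 3: f = (x^5 + 2x^4 + x^3 + x^2 + x + 2), pattern 5; mod 5: f = (x)(x^4 + 2), pattern 4+1; mod 13: f = (x + 4)(x + 6)(x^3 + 8x^2 + 10x + 4), pattern 3+1+1. No other pattern occurs in this range, so the set of observed cycle types is {5, 4+1, 3+1+1}. Among the candidates above, the only group containing elements of all these cycle types is S_5 (5T5) — F_20 (5T3) lacks at least one of them. Hence G = S_5 (5T5), of order 120.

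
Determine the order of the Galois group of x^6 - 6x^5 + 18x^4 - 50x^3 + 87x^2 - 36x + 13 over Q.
120

The degree of the splitting field over Q equals the order of the Galois group, so first determine the group. The polynomial f is an irreducible sextic over Q, so G = Gal(f/Q) is one of the 16 transitive subgroups 6T1, ..., 6T16 of S_6. The discriminant of f is -28010528989632, which is not a perfect square, so G is not contained in A_6. The transitive groups of degree 6 not contained in A_6 are: C_6 (6T1, order 6), S_3 (6T2, order 6), D_6 (6T3, order 12), C_3 x S_3 (6T5, order 18), A_4 x C_2 (6T6, order 24), S_4 (6T8, order 24), S_3 x S_3 (6T9, order 36), S_4 x C_2 (6T11, order 48), (S_3 x S_3) : C_2 (6T13, order 72), PGL(2,5) (6T14, order 120), S_6 (6T16, order 720). By Dedekind's theorem, for a prime p not dividing disc(f) the degrees of the irreducible factors of f mod p form the cycle type of an element of G. Factoring f modulo the 21 such primes p <= 89 (skipping 2, 3, 7, which divide the discriminant), each new pattern first appears at: mod 5: f = (x^6 + 4x^5 + 3x^4 + 2x^2 + 4x + 3), pattern 6; mod 11: f = (x + 6)(x^5 + 10x^4 + 2x^3 + 4x^2 + 8x + 4), pattern 5+1; mod 13: f = (x)(x + 7)(x^4 + 5x^2 + 6x + 6), pattern 4+1+1; mod 23: f = (x + 6)(x + 19)(x^2 + 16x + 19)(x^2 + 22x + 9), pattern 2+2+1+1; mod 43: f = (x^3 + 40x^2 + 3x + 11)(x^3 + 40x^2 + 6x + 9), pattern 3+3; mod 61: f = (x^2 + 11x + 5)(x^2 + 13x + 6)(x^2 + 31x + 35), pattern 2+2+2. No other pattern occurs in this range, so the set of observed cycle types is {6, 5+1, 4+1+1, 2+2+1+1, 3+3, 2+2+2}. The candidates containing elements of all these cycle types are PGL(2,5) (6T14) of order 120, S_6 (6T16) of order 720; the others are excluded. The observed types are precisely the cycle types that occur in PGL(2,5) (6T14) (apart from the identity). Each of the other remaining candidates has further cycle types, and by the Chebotarev density theorem the matching factorization patterns would occur for a proportion of primes equal to their share of the group: S_6 (6T16) additionally contains elements of type 4+2, 3+2+1, 3+1+1+1, 2+1+1+1+1 (265 of its 720 elements, about 37% of primes). None of the 21 primes tested shows any such pattern (for each of these groups the chance of that is below 10^-4), which rules them out. Hence G = PGL(2,5) (6T14), of order 120. The Galois group PGL(2,5) (6T14) has order 120, so the splitting field has degree 120 over Q.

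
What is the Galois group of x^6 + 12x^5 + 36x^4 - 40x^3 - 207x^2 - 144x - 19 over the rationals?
6T6: A_4 x C_2

The polynomial f is an irreducible sextic over Q, so G = Gal(f/Q) is one of the 16 transitive subgroups 6T1, ..., 6T16 of S_6. The discriminant of f is -9221581132716096, which is not a perfect square, so G is not contained in A_6. The transitive groups of degree 6 not contained in A_6 are: C_6 (6T1, order 6), S_3 (6T2, order 6), D_6 (6T3, order 12), C_3 x S_3 (6T5, order 18), A_4 x C_2 (6T6, order 24), S_4 (6T8, order 24), S_3 x S_3 (6T9, order 36), S_4 x C_2 (6T11, order 48), (S_3 x S_3) : C_2 (6T13, order 72), PGL(2,5) (6T14, order 120), S_6 (6T16, order 720). By Dedekind's theorem, for a prime p not dividing disc(f) the degrees of the irreducible factors of f mod p form the cycle type of an element of G. Factoring f modulo the 33 such primes p <= 149 (skipping 2, 3, which divide the discriminant), each new pattern first appears at: mod 5: f = (x^3 + 3x^2 + 4)(x^3 + 4x^2 + 4x + 4), pattern 3+3; mod 7: f = (x^6 + 5x^5 + x^4 + 2x^3 + 3x^2 + 3x + 2), pattern 6; mod 17: f = (x + 1)(x + 2)(x^2 + 10x + 1)(x^2 + 16x + 16), pattern 2+2+1+1; mod 19: f = (x)(x + 6)(x + 15)(x + 18)(x^2 + 11x + 13), pattern 2+1+1+1+1; mod 71: f = (x^2 + 33x + 31)(x^2 + 53x + 40)(x^2 + 68x + 36), pattern 2+2+2. No other pattern occurs in this range, so the set of observed cycle types is {3+3, 6, 2+2+1+1, 2+1+1+1+1, 2+2+2}. The candidates containing elements of all these cycle types are A_4 x C_2 (6T6) of order 24, S_4 x C_2 (6T11) of order 48, (S_3 x S_3) : C_2 (6T13) of order 72, S_6 (6T16) of order 720; the others are excluded. The observed types are precisely the cycle types that occur in A_4 x C_2 (6T6) (apart from the identity). Each of the other remaining candidates has further cycle types, and by the Chebotarev density theorem the matching factorization patterns would occur for a proportion of primes equal to their share of the group: S_4 x C_2 (6T11) additionally contains elements of type 4+2, 4+1+1 (12 of its 48 elements, about 25% of primes); (S_3 x S_3) : C_2 (6T13) additionally contains elements of type 4+2, 3+2+1, 3+1+1+1 (34 of its 72 elements, about 47% of primes); S_6 (6T16) additionally contains elements of type 5+1, 4+2, 4+1+1, 3+2+1, 3+1+1+1 (484 of its 720 elements, about 67% of primes). None of the 33 primes tested shows any such pattern (for each of these groups the chance of that is below 10^-4), which rules them out. Hence G = A_4 x C_2 (6T6), of order 24.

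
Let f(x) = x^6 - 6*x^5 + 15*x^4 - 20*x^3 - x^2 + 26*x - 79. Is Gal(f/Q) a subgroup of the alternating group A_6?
The polynomial is irreducible of degree 6 over Q. Its discriminant is 36352603193344 = 6029312^2, a perfect square. A Galois group lies in the alternating group exactly when the discriminant is a square in Q, so the Galois group (S_4) is contained in A_6.

Yes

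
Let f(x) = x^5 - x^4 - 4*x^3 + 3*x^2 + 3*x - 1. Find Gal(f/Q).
C_5

The polynomial f is an irreducible quintic over Q, so G = Gal(f/Q) is a transitive subgroup of S_5: one of C_5 (5T1, order 5), D_5 (5T2, order 10), F_20 (5T3, order 20), A_5 (5T4, order 60) or S_5 (5T5, order 120). The discriminant of f is 14641 = 121^2, a perfect square, so G is contained in A_5. The transitive groups of degree 5 contained in A_5 are: C_5 (5T1, order 5), D_5 (5T2, order 10), A_5 (5T4, order 60). By Dedekind's theorem, for a prime p not dividing disc(f) the degrees of the irreducible factors of f mod p form the cycle type of an element of G. Factoring f modulo the 14 such primes p <= 47 (skipping 11, which divides the discriminant), each new pattern first appears at: mod 2: f = (x^5 + x^4 + x^2 + x + 1), pattern 5; mod 23: f = (x + 4)(x + 6)(x + 10)(x + 11)(x + 14), pattern 1+1+1+1+1. No other pattern occurs in this range, so the set of observed cycle types is {5, 1+1+1+1+1}. The candidates containing elements of all these cycle types are C_5 (5T1) of order 5, D_5 (5T2) of order 10, A_5 (5T4) of order 60; the others are excluded. The observed types are precisely the cycle types that occur in C_5 (5T1). Each of the other remaining candidates has further cycle types, and by the Chebotarev density theorem the matching factorization patterns would occur for a proportion of primes equal to their share of the group: D_5 (5T2) additionally contains elements of type 2+2+1 (5 of its 10 elements, about 50% of primes); A_5 (5T4) additionally contains elements of type 3+1+1, 2+2+1 (35 of its 60 elements, about 58% of primes). None of the 14 primes tested shows any such pattern (for each of these groups the chance of that is below 10^-4), which rules them out. Hence G = C_5 (5T1), of order 5.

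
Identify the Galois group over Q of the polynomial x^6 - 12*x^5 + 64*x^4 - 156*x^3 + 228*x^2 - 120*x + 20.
The polynomial f is an irreducible sextic over Q, so G = Gal(f/Q) is one of the 16 transitive subgroups 6T1, ..., 6T16 of S_6. The discriminant of f is -64225280000, which is not a perfect square, so G is not contained in A_6. The transitive groups of degree 6 not contained in A_6 are: C_6 (6T1, order 6), S_3 (6T2, order 6), D_6 (6T3, order 12), C_3 x S_3 (6T5, order 18), A_4 x C_2 (6T6, order 24), S_4 (6T8, order 24), S_3 x S_3 (6T9, order 36), S_4 x C_2 (6T11, order 48), (S_3 x S_3) : C_2 (6T13, order 72), PGL(2,5) (6T14, order 120), S_6 (6T16, order 720). By Dedekind's theorem, for a prime p not dividing disc(f) the degrees of the irreducible factors of f mod p form the cycle type of an element of G. Factoring f modulo the 17 such primes p <= 71 (skipping 2, 5, 7, which divide the discriminant), each new pattern first appears at: mod 3: f = (x^3 + x^2 + x + 2)(x^3 + 2x^2 + x + 1), pattern 3+3; mod 13: f = (x^6 + x^5 + 12x^4 + 7x^2 + 10x + 7), pattern 6; mod 19: f = (x^2 + 6x + 10)(x^4 + x^3 + 10x^2 + 2x + 2), pattern 4+2; mod 23: f = (x + 14)(x + 16)(x^4 + 4x^3 + 19x^2 + 11x + 12), pattern 4+1+1; mod 53: f = (x^2 + 26x + 15)(x^2 + 33x + 15)(x^2 + 35x + 26), pattern 2+2+2; mod 59: f = (x + 33)(x + 49)(x^2 + 2x + 6)(x^2 + 22x + 28), pattern 2+2+1+1; mod 71: f = (x + 21)(x + 41)(x + 60)(x + 68)(x^2 + 11x + 7), pattern 2+1+1+1+1. No other pattern occurs in this range, so the set of observed cycle types is {3+3, 6, 4+2, 4+1+1, 2+2+2, 2+2+1+1, 2+1+1+1+1}. The candidates containing elements of all these cycle types are S_4 x C_2 (6T11) of order 48, S_6 (6T16) of order 720; the others are excluded. The observed types are precisely the cycle types that occur in S_4 x C_2 (6T11) (apart from the identity). Each of the other remaining candidates has further cycle types, and by the Chebotarev density theorem the matching factorization patterns would occur for a proportion of primes equal to their share of the group: S_6 (6T16) additionally contains elements of type 5+1, 3+2+1, 3+1+1+1 (304 of its 720 elements, about 42% of primes). None of the 17 primes tested shows any such pattern (for each of these groups the chance of that is below 10^-4), which rules them out. Hence G = S_4 x C_2 (6T11), of order 48.

S_4 x C_2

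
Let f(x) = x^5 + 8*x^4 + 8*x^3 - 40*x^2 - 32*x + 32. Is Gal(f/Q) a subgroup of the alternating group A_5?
The polynomial is irreducible of degree 5 over Q. Its discriminant is 15352201216 = 123904^2, a perfect square. A Galois group lies in the alternating group exactly when the discriminant is a square in Q, so the Galois group (C_5) is contained in A_5.

Yes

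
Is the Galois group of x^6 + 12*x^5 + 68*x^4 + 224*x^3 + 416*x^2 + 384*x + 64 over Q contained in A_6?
Yes

The polynomial is irreducible of degree 6 over Q. Its discriminant is 164995463643136 = 12845056^2, a perfect square. A Galois group lies in the alternating group exactly when the discriminant is a square in Q, so the Galois group (A_4) is contained in A_6.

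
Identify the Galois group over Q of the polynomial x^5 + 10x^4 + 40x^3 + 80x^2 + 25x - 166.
The polynomial f is an irreducible quintic over Q, so G = Gal(f/Q) is a transitive subgroup of S_5: one of C_5 (5T1, order 5), D_5 (5T2, order 10), F_20 (5T3, order 20), A_5 (5T4, order 60) or S_5 (5T5, order 120). The discriminant of f is 58564000000 = 242000^2, a perfect square, so G is contained in A_5. The transitive groups of degree 5 contained in A_5 are: C_5 (5T1, order 5), D_5 (5T2, order 10), A_5 (5T4, order 60). By Dedekind's theorem, for a prime p not dividing disc(f) the degrees of the irreducible factors of f mod p form the cycle type of an element of G. Factoring f modulo the 3 such primes p <= 13 (skipping 2, 5, 11, which divide the discriminant), each new pattern first appears at: mod 3: f = (x^5 + x^4 + x^3 + 2x^2 + x + 2), pattern 5; mod 13: f = (x + 7)(x + 9)(x^3 + 7x^2 + 8x + 5), pattern 3+1+1. No other pattern occurs in this range, so the set of observed cycle types is {5, 3+1+1}. Among the candidates above, the only group containing elements of all these cycle types is A_5 (5T4) — each of C_5 (5T1), D_5 (5T2) lacks at least one of them. Hence G = A_5 (5T4), of order 60.

A_5 (also written A5)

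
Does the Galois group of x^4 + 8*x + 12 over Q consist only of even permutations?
Yes

The polynomial is irreducible of degree 4 over Q. Its discriminant is 331776 = 576^2, a perfect square. A Galois group lies in the alternating group exactly when the discriminant is a square in Q, so the Galois group (A_4) is contained in A_4.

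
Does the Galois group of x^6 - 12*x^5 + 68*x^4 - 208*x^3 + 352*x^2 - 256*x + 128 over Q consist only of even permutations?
No

The polynomial is irreducible of degree 6 over Q. Its discriminant is -201485505789952, which is not a perfect square. A Galois group lies in the alternating group exactly when the discriminant is a square in Q, so the Galois group ((S_3 x S_3) : C_2) is not contained in A_6.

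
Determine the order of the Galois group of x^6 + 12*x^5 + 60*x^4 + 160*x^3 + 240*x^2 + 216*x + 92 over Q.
The degree of the splitting field over Q equals the order of the Galois group, so first determine the group. The polynomial f is an irreducible sextic over Q, so G = Gal(f/Q) is one of the 16 transitive subgroups 6T1, ..., 6T16 of S_6. The discriminant of f is 746496000000 = 864000^2, a perfect square, so G is contained in A_6. The transitive groups of degree 6 contained in A_6 are: A_4 (6T4, order 12), S_4 (6T7, order 24), (C_3 x C_3) : C_4 (6T10, order 36), PSL(2,5) (6T12, order 60), A_6 (6T15, order 360). By Dedekind's theorem, for a prime p not dividing disc(f) the degrees of the irreducible factors of f mod p form the cycle type of an element of G. Factoring f modulo the 6 such primes p <= 23 (skipping 2, 3, 5, which divide the discriminant), each new pattern first appears at: mod 7: f = (x + 5)(x^5 + 4x^3 + 2x + 3), pattern 5+1; mod 23: f = (x)(x + 9)(x + 14)(x^3 + 12x^2 + 3x + 5), pattern 3+1+1+1. No other pattern occurs in this range, so the set of observed cycle types is {5+1, 3+1+1+1}. Among the candidates above, the only group containing elements of all these cycle types is A_6 (6T15) — each of A_4 (6T4), S_4 (6T7), (C_3 x C_3) : C_4 (6T10), PSL(2,5) (6T12) lacks at least one of them. Hence G = A_6 (6T15), of order 360. The Galois group A_6 (6T15) has order 360, so the splitting field has degree 360 over Q.

360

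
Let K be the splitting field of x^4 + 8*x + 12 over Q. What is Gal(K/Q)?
A_4

The polynomial is an irreducible quartic over Q and its discriminant is 331776 = 576^2, a perfect square, so the Galois group is contained in A_4. The resolvent cubic y^3 - 48*y - 64 is irreducible over Q. An irreducible resolvent with square discriminant gives A_4.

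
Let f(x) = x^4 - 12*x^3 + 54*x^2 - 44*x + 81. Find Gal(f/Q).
The polynomial is an irreducible quartic over Q and its discriminant is 1358954496 = 36864^2, a perfect square, so the Galois group is contained in A_4. The resolvent cubic y^3 - 54*y^2 + 204*y + 3896 is irreducible over Q. An irreducible resolvent with square discriminant gives A_4.

A_4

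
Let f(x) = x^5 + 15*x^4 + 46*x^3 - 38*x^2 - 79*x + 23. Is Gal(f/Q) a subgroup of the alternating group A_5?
Yes

The polynomial is irreducible of degree 5 over Q. Its discriminant is 8121314443264 = 2849792^2, a perfect square. A Galois group lies in the alternating group exactly when the discriminant is a square in Q, so the Galois group (C_5) is contained in A_5.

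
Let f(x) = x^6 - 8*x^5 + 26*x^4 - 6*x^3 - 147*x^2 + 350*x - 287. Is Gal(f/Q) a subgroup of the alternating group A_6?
The polynomial is irreducible of degree 6 over Q. Its discriminant is 1728393484898304 = 41573952^2, a perfect square. A Galois group lies in the alternating group exactly when the discriminant is a square in Q, so the Galois group (A_4) is contained in A_6.

Yes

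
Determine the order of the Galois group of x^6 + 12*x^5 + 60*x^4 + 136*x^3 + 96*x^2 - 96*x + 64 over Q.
The degree of the splitting field over Q equals the order of the Galois group, so first determine the group. The polynomial f is an irreducible sextic over Q, so G = Gal(f/Q) is one of the 16 transitive subgroups 6T1, ..., 6T16 of S_6. The discriminant of f is -190210142896128, which is not a perfect square, so G is not contained in A_6. The transitive groups of degree 6 not contained in A_6 are: C_6 (6T1, order 6), S_3 (6T2, order 6), D_6 (6T3, order 12), C_3 x S_3 (6T5, order 18), A_4 x C_2 (6T6, order 24), S_4 (6T8, order 24), S_3 x S_3 (6T9, order 36), S_4 x C_2 (6T11, order 48), (S_3 x S_3) : C_2 (6T13, order 72), PGL(2,5) (6T14, order 120), S_6 (6T16, order 720). By Dedekind's theorem, for a prime p not dividing disc(f) the degrees of the irreducible factors of f mod p form the cycle type of an element of G. Factoring f modulo the 33 such primes p <= 149 (skipping 2, 3, which divide the discriminant), each new pattern first appears at: mod 5: f = (x^6 + 2x^5 + x^3 + x^2 + 4x + 4), pattern 6; mod 7: f = (x + 3)(x + 4)(x + 6)(x^3 + 6x^2 + 5x + 4), pattern 3+1+1+1; mod 17: f = (x^2 + 6x + 2)(x^2 + 11x + 12)(x^2 + 12x + 14), pattern 2+2+2; mod 19: f = (x^3 + 6x^2 + 12x + 12)(x^3 + 6x^2 + 12x + 18), pattern 3+3; mod 73: f = (x + 28)(x + 44)(x + 46)(x + 60)(x + 62)(x + 64), pattern 1+1+1+1+1+1. No other pattern occurs in this range, so the set of observed cycle types is {6, 3+1+1+1, 2+2+2, 3+3, 1+1+1+1+1+1}. The candidates containing elements of all these cycle types are C_3 x S_3 (6T5) of order 18, S_3 x S_3 (6T9) of order 36, (S_3 x S_3) : C_2 (6T13) of order 72, S_6 (6T16) of order 720; the others are excluded. The observed types are precisely the cycle types that occur in C_3 x S_3 (6T5). Each of the other remaining candidates has further cycle types, and by the Chebotarev density theorem the matching factorization patterns would occur for a proportion of primes equal to their share of the group: S_3 x S_3 (6T9) additionally contains elements of type 2+2+1+1 (9 of its 36 elements, about 25% of primes); (S_3 x S_3) : C_2 (6T13) additionally contains elements of type 4+2, 3+2+1, 2+2+1+1, 2+1+1+1+1 (45 of its 72 elements, about 62% of primes); S_6 (6T16) additionally contains elements of type 5+1, 4+2, 4+1+1, 3+2+1, 2+2+1+1, 2+1+1+1+1 (504 of its 720 elements, about 70% of primes). None of the 33 primes tested shows any such pattern (for each of these groups the chance of that is below 10^-4), which rules them out. Hence G = C_3 x S_3 (6T5), of order 18. The Galois group C_3 x S_3 (6T5) has order 18, so the splitting field has degree 18 over Q.

18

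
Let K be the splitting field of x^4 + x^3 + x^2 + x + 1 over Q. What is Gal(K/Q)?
4T1: C_4

The polynomial is an irreducible quartic over Q and its discriminant is 125, which is not a perfect square, so the Galois group is not contained in A_4. The resolvent cubic y^3 - y^2 - 3*y + 2 has exactly one rational root, so the Galois group is C_4 or D_4. The quartic becomes reducible over Q(sqrt(disc)), so the group is C_4.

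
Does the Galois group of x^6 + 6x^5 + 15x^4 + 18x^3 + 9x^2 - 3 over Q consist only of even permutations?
No

The polynomial is irreducible of degree 6 over Q. Its discriminant is 5038848, which is not a perfect square. A Galois group lies in the alternating group exactly when the discriminant is a square in Q, so the Galois group (S_3 x S_3) is not contained in A_6.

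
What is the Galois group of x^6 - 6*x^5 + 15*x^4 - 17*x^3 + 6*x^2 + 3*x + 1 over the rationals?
The polynomial f is an irreducible sextic over Q, so G = Gal(f/Q) is one of the 16 transitive subgroups 6T1, ..., 6T16 of S_6. The discriminant of f is -177147, which is not a perfect square, so G is not contained in A_6. The transitive groups of degree 6 not contained in A_6 are: C_6 (6T1, order 6), S_3 (6T2, order 6), D_6 (6T3, order 12), C_3 x S_3 (6T5, order 18), A_4 x C_2 (6T6, order 24), S_4 (6T8, order 24), S_3 x S_3 (6T9, order 36), S_4 x C_2 (6T11, order 48), (S_3 x S_3) : C_2 (6T13, order 72), PGL(2,5) (6T14, order 120), S_6 (6T16, order 720). By Dedekind's theorem, for a prime p not dividing disc(f) the degrees of the irreducible factors of f mod p form the cycle type of an element of G. Factoring f modulo the 33 such primes p <= 139 (skipping 3, which divides the discriminant), each new pattern first appears at: mod 2: f = (x^6 + x^4 + x^3 + x + 1), pattern 6; mod 7: f = (x + 2)(x + 4)(x + 5)(x^3 + 4x^2 + 3x + 3), pattern 3+1+1+1; mod 17: f = (x^2 + 3x + 3)(x^2 + 11x + 12)(x^2 + 14x + 9), pattern 2+2+2; mod 19: f = (x^3 + 16x^2 + 3x + 8)(x^3 + 16x^2 + 3x + 12), pattern 3+3; mod 73: f = (x + 41)(x + 42)(x + 43)(x + 50)(x + 51)(x + 59), pattern 1+1+1+1+1+1. No other pattern occurs in this range, so the set of observed cycle types is {6, 3+1+1+1, 2+2+2, 3+3, 1+1+1+1+1+1}. The candidates containing elements of all these cycle types are C_3 x S_3 (6T5) of order 18, S_3 x S_3 (6T9) of order 36, (S_3 x S_3) : C_2 (6T13) of order 72, S_6 (6T16) of order 720; the others are excluded. The observed types are precisely the cycle types that occur in C_3 x S_3 (6T5). Each of the other remaining candidates has further cycle types, and by the Chebotarev density theorem the matching factorization patterns would occur for a proportion of primes equal to their share of the group: S_3 x S_3 (6T9) additionally contains elements of type 2+2+1+1 (9 of its 36 elements, about 25% of primes); (S_3 x S_3) : C_2 (6T13) additionally contains elements of type 4+2, 3+2+1, 2+2+1+1, 2+1+1+1+1 (45 of its 72 elements, about 62% of primes); S_6 (6T16) additionally contains elements of type 5+1, 4+2, 4+1+1, 3+2+1, 2+2+1+1, 2+1+1+1+1 (504 of its 720 elements, about 70% of primes). None of the 33 primes tested shows any such pattern (for each of these groups the chance of that is below 10^-4), which rules them out. Hence G = C_3 x S_3 (6T5), of order 18.

6T5: C_3 x S_3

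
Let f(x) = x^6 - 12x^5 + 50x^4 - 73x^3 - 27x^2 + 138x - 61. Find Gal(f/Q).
The polynomial f is an irreducible sextic over Q, so G = Gal(f/Q) is one of the 16 transitive subgroups 6T1, ..., 6T16 of S_6. The discriminant of f is 30991489 = 5567^2, a perfect square, so G is contained in A_6. The transitive groups of degree 6 contained in A_6 are: A_4 (6T4, order 12), S_4 (6T7, order 24), (C_3 x C_3) : C_4 (6T10, order 36), PSL(2,5) (6T12, order 60), A_6 (6T15, order 360). By Dedekind's theorem, for a prime p not dividing disc(f) the degrees of the irreducible factors of f mod p form the cycle type of an element of G. Factoring f modulo the 21 such primes p <= 79 (skipping 19, which divides the discriminant), each new pattern first appears at: mod 2: f = (x + 1)(x^5 + x^4 + x^3 + x + 1), pattern 5+1; mod 7: f = (x^3 + 3x^2 + x + 1)(x^3 + 6x^2 + 3x + 2), pattern 3+3; mod 61: f = (x)(x + 22)(x^2 + 42x + 12)(x^2 + 46x + 13), pattern 2+2+1+1. No other pattern occurs in this range, so the set of observed cycle types is {5+1, 3+3, 2+2+1+1}. The candidates containing elements of all these cycle types are PSL(2,5) (6T12) of order 60, A_6 (6T15) of order 360; the others are excluded. The observed types are precisely the cycle types that occur in PSL(2,5) (6T12) (apart from the identity). Each of the other remaining candidates has further cycle types, and by the Chebotarev density theorem the matching factorization patterns would occur for a proportion of primes equal to their share of the group: A_6 (6T15) additionally contains elements of type 4+2, 3+1+1+1 (130 of its 360 elements, about 36% of primes). None of the 21 primes tested shows any such pattern (for each of these groups the chance of that is below 10^-4), which rules them out. Hence G = PSL(2,5) (6T12), of order 60.

PSL(2,5) (order 60)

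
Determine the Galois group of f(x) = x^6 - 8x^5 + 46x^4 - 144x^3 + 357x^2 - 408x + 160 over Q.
The polynomial f is an irreducible sextic over Q, so G = Gal(f/Q) is one of the 16 transitive subgroups 6T1, ..., 6T16 of S_6. The discriminant of f is -1579425998307328, which is not a perfect square, so G is not contained in A_6. The transitive groups of degree 6 not contained in A_6 are: C_6 (6T1, order 6), S_3 (6T2, order 6), D_6 (6T3, order 12), C_3 x S_3 (6T5, order 18), A_4 x C_2 (6T6, order 24), S_4 (6T8, order 24), S_3 x S_3 (6T9, order 36), S_4 x C_2 (6T11, order 48), (S_3 x S_3) : C_2 (6T13, order 72), PGL(2,5) (6T14, order 120), S_6 (6T16, order 720). By Dedekind's theorem, for a prime p not dividing disc(f) the degrees of the irreducible factors of f mod p form the cycle type of an element of G. Factoring f modulo the 27 such primes p <= 113 (skipping 2, 47, 61, which divide the discriminant), each new pattern first appears at: mod 3: f = (x^6 + x^5 + x^4 + 1), pattern 6; mod 5: f = (x)(x^2 + x + 2)(x^3 + x^2 + 3x + 1), pattern 3+2+1; mod 7: f = (x^2 + 5x + 2)(x^4 + x^3 + 4x^2 + 2x + 3), pattern 4+2; mod 17: f = (x^3 + 13x^2 + 5x + 6)(x^3 + 13x^2 + 8x + 4), pattern 3+3; mod 19: f = (x^2 + 16)(x^2 + 5x + 3)(x^2 + 6x + 16), pattern 2+2+2; mod 37: f = (x + 6)(x + 20)(x^2 + 13x + 13)(x^2 + 27x + 2), pattern 2+2+1+1; mod 41: f = (x + 9)(x + 30)(x + 39)(x^3 + 37x^2 + 2x + 24), pattern 3+1+1+1; mod 113: f = (x + 12)(x + 17)(x + 51)(x + 80)(x^2 + 58x + 85), pattern 2+1+1+1+1. No other pattern occurs in this range, so the set of observed cycle types is {6, 3+2+1, 4+2, 3+3, 2+2+2, 2+2+1+1, 3+1+1+1, 2+1+1+1+1}. The candidates containing elements of all these cycle types are (S_3 x S_3) : C_2 (6T13) of order 72, S_6 (6T16) of order 720; the others are excluded. The observed types are precisely the cycle types that occur in (S_3 x S_3) : C_2 (6T13) (apart from the identity). Each of the other remaining candidates has further cycle types, and by the Chebotarev density theorem the matching factorization patterns would occur for a proportion of primes equal to their share of the group: S_6 (6T16) additionally contains elements of type 5+1, 4+1+1 (234 of its 720 elements, about 32% of primes). None of the 27 primes tested shows any such pattern (for each of these groups the chance of that is below 10^-4), which rules them out. Hence G = (S_3 x S_3) : C_2 (6T13), of order 72.

(S_3 x S_3) : C_2, the group 6T13 of order 72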